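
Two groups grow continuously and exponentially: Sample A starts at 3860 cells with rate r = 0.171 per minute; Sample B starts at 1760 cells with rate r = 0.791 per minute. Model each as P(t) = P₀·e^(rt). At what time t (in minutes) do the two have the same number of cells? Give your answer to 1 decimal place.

3860·e^(0.171t) = 1760·e^(0.791t)
3860/1760 = e^((0.791 − 0.171)t) → ln(2.19318) = 0.62·t
t = 0.78535 / 0.62

t ≈ 1.3 minutes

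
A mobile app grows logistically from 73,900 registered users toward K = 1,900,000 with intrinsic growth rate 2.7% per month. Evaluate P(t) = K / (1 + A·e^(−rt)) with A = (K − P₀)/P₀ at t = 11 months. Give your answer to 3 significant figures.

≈ 98,100 registered users

A = (1900000 − 73900)/73900 = 24.71042
P(11) = 1900000 / (1 + 24.71042·e^(−0.027·11)) = 1900000 / (1 + 24.71042·0.743044)
= 1900000 / 19.36093 ≈ 98135.79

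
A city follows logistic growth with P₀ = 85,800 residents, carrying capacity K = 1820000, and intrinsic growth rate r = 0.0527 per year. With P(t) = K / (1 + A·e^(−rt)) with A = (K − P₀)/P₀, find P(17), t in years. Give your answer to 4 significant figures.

A = (1820000 − 85800)/85800 = 20.21212
P(17) = 1820000 / (1 + 20.21212·e^(−0.0527·17)) = 1820000 / (1 + 20.21212·0.40824)
= 1820000 / 9.2514 ≈ 196727.05

≈ 196,700 residents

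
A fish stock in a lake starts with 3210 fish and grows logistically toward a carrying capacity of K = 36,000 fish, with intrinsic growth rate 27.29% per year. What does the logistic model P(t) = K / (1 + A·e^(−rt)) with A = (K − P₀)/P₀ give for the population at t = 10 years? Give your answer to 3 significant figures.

≈ 21,600 fish

A = (36000 − 3210)/3210 = 10.21495
P(10) = 36000 / (1 + 10.21495·e^(−0.2729·10)) = 36000 / (1 + 10.21495·0.065285)
= 36000 / 1.66688 ≈ 21597.25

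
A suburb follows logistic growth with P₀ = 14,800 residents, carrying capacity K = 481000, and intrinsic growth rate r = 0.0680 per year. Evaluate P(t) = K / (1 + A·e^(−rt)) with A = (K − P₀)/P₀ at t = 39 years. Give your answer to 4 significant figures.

A = (481000 − 14800)/14800 = 31.5
P(39) = 481000 / (1 + 31.5·e^(−0.068·39)) = 481000 / (1 + 31.5·0.07051)
= 481000 / 3.22107 ≈ 149329.42

≈ 149,300 residents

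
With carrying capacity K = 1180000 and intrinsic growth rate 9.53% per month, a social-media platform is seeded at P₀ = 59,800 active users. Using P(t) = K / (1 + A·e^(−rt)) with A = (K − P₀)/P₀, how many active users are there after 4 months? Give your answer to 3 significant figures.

≈ 85,500 active users

A = (1180000 − 59800)/59800 = 18.73244
P(4) = 1180000 / (1 + 18.73244·e^(−0.0953·4)) = 1180000 / (1 + 18.73244·0.683041)
= 1180000 / 13.79503 ≈ 85538.05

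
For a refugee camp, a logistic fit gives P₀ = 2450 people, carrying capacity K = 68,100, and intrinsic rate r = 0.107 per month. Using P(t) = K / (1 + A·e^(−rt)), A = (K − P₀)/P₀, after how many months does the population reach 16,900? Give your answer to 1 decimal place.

t ≈ 20.4 months

A = (68100 − 2450)/2450 = 26.79592
16900 = 68100/(1 + 26.79592·e^(−0.107t)) → 1 + 26.79592·e^(−0.107t) = 4.02959
e^(−0.107t) = 0.113061 → t = ln(8.84475)/0.107 = 2.17982/0.107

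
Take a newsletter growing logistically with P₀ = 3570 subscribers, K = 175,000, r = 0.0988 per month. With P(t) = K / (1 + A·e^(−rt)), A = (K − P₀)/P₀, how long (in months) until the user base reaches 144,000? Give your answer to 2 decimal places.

A = (175000 − 3570)/3570 = 48.01961
144000 = 175000/(1 + 48.01961·e^(−0.0988t)) → 1 + 48.01961·e^(−0.0988t) = 1.21528
e^(−0.0988t) = 0.004483 → t = ln(223.05882)/0.0988 = 5.40744/0.0988

t ≈ 54.73 months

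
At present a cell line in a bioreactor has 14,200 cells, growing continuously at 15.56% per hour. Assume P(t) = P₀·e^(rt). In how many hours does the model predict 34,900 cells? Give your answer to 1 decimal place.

t ≈ 5.8 hours

34900 = 14200 · e^(0.1556·t)
t = ln(34900/14200) / 0.1556 = ln(2.45775) / 0.1556 = 0.89924 / 0.1556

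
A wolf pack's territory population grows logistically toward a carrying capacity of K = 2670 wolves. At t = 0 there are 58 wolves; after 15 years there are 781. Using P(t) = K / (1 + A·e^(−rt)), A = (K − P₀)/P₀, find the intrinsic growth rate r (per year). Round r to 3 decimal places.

A = (2670 − 58)/58 = 45.03448
781 = 2670/(1 + 45.03448·e^(−r·15)) → e^(−15r) = (3.41869 − 1)/45.03448 = 0.053708
r = −ln(0.053708)/15 = 2.9242/15

r ≈ 0.195 per year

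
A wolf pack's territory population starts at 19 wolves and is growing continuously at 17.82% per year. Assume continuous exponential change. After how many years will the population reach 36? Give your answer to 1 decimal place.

36 = 19 · e^(0.1782·t)
t = ln(36/19) / 0.1782 = ln(1.89474) / 0.1782 = 0.63908 / 0.1782

t ≈ 3.6 years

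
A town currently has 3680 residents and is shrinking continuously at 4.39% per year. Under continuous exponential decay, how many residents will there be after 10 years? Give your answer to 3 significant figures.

P(10) = 3680 · e^(-0.0439·10) = 3680 · e^(-0.439)
= 3680 · 0.64468 ≈ 2372.43

≈ 2,370 residents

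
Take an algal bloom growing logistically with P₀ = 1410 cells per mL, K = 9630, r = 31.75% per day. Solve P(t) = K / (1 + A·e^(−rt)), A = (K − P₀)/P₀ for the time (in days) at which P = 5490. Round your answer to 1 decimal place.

t ≈ 6.4 days

A = (9630 − 1410)/1410 = 5.82979
5490 = 9630/(1 + 5.82979·e^(−0.3175t)) → 1 + 5.82979·e^(−0.3175t) = 1.7541
e^(−0.3175t) = 0.129353 → t = ln(7.7308)/0.3175 = 2.04521/0.3175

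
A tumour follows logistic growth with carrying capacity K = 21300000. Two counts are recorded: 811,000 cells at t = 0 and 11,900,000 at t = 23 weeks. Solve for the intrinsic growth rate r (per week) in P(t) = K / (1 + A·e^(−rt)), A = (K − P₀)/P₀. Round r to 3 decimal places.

r ≈ 0.151 per week

A = (21300000 − 811000)/811000 = 25.26387
11900000 = 21300000/(1 + 25.26387·e^(−r·23)) → e^(−23r) = (1.78992 − 1)/25.26387 = 0.031267
r = −ln(0.031267)/23 = 3.4652/23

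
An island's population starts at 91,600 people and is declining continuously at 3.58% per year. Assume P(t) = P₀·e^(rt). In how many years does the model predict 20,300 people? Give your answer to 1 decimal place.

20300 = 91600 · e^(-0.0358·t)
t = ln(20300/91600) / -0.0358 = ln(0.22162) / -0.0358 = -1.50681 / -0.0358

t ≈ 42.1 years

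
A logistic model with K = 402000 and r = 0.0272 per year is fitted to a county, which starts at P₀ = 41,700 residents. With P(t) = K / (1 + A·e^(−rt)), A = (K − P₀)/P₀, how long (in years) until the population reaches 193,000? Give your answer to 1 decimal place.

A = (402000 − 41700)/41700 = 8.64029
193000 = 402000/(1 + 8.64029·e^(−0.0272t)) → 1 + 8.64029·e^(−0.0272t) = 2.0829
e^(−0.0272t) = 0.125332 → t = ln(7.97883)/0.0272 = 2.07679/0.0272

t ≈ 76.4 years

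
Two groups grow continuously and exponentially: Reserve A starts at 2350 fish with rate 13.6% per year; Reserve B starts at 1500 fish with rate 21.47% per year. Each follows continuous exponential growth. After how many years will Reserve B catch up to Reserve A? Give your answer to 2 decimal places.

2350·e^(0.136t) = 1500·e^(0.2147t)
2350/1500 = e^((0.2147 − 0.136)t) → ln(1.56667) = 0.0787·t
t = 0.44895 / 0.0787

t ≈ 5.70 years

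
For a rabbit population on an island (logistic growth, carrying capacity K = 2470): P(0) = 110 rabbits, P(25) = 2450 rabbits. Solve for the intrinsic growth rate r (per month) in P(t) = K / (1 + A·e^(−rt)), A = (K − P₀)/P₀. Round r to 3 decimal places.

A = (2470 − 110)/110 = 21.45455
2450 = 2470/(1 + 21.45455·e^(−r·25)) → e^(−25r) = (1.00816 − 1)/21.45455 = 0.00038
r = −ln(0.00038)/25 = 7.87405/25

r ≈ 0.315 per month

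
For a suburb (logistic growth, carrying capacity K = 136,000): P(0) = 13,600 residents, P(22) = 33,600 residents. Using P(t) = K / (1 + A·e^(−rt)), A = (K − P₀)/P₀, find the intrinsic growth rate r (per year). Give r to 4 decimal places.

r ≈ 0.0492 per year

A = (136000 − 13600)/13600 = 9
33600 = 136000/(1 + 9·e^(−r·22)) → e^(−22r) = (4.04762 − 1)/9 = 0.338624
r = −ln(0.338624)/22 = 1.08286/22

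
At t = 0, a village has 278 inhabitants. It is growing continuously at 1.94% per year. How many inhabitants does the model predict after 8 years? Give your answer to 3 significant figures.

≈ 325 inhabitants

P(8) = 278 · e^(0.0194·8) = 278 · e^(0.1552)
= 278 · 1.16789 ≈ 324.67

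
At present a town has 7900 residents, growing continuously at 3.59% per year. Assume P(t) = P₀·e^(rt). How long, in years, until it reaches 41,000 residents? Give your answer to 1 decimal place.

41000 = 7900 · e^(0.0359·t)
t = ln(41000/7900) / 0.0359 = ln(5.18987) / 0.0359 = 1.64671 / 0.0359

t ≈ 45.9 years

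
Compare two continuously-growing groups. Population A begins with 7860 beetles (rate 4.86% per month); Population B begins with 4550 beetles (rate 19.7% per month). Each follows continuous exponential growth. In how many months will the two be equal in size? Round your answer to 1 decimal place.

t ≈ 3.7 months

7860·e^(0.0486t) = 4550·e^(0.197t)
7860/4550 = e^((0.197 − 0.0486)t) → ln(1.72747) = 0.1484·t
t = 0.54666 / 0.1484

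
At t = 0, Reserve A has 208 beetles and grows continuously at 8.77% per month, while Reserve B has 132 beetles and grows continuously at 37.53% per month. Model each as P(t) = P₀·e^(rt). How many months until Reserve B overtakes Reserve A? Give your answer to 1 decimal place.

t ≈ 1.6 months

208·e^(0.0877t) = 132·e^(0.3753t)
208/132 = e^((0.3753 − 0.0877)t) → ln(1.57576) = 0.2876·t
t = 0.45474 / 0.2876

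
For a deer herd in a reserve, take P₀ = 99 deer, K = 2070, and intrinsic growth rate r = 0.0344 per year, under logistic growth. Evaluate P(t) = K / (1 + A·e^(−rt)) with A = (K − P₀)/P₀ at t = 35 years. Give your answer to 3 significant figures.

≈ 297 deer

A = (2070 − 99)/99 = 19.90909
P(35) = 2070 / (1 + 19.90909·e^(−0.0344·35)) = 2070 / (1 + 19.90909·0.299992)
= 2070 / 6.97256 ≈ 296.88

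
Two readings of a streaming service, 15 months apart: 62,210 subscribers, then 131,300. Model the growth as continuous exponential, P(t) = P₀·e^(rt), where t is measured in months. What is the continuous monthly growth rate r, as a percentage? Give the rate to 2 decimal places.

131300 = 62210 · e^(r·15)
e^(15r) = 131300/62210 = 2.11059
r = ln(2.11059) / 15 = 0.74697 / 15

r ≈ 4.98% per month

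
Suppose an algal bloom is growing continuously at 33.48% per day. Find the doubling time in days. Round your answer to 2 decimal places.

doubling time ≈ 2.07 days

doubling time = ln(2) / |r| = 0.69315 / 0.3348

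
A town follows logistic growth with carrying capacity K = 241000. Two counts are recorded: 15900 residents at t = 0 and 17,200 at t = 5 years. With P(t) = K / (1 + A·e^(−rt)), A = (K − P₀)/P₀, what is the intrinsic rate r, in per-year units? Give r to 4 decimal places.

A = (241000 − 15900)/15900 = 14.15723
17200 = 241000/(1 + 14.15723·e^(−r·5)) → e^(−5r) = (14.01163 − 1)/14.15723 = 0.91908
r = −ln(0.91908)/5 = 0.08438/5

r ≈ 0.0169 per year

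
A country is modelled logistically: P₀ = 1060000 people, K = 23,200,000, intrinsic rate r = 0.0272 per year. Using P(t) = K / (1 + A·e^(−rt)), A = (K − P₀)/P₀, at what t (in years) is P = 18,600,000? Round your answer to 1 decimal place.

A = (23200000 − 1060000)/1060000 = 20.88679
18600000 = 23200000/(1 + 20.88679·e^(−0.0272t)) → 1 + 20.88679·e^(−0.0272t) = 1.24731
e^(−0.0272t) = 0.011841 → t = ln(84.45529)/0.0272 = 4.43622/0.0272

t ≈ 163.1 years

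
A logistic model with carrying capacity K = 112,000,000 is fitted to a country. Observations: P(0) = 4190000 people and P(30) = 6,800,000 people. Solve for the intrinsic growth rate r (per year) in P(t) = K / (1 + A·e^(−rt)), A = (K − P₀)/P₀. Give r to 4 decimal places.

r ≈ 0.0170 per year

A = (112000000 − 4190000)/4190000 = 25.73031
6800000 = 112000000/(1 + 25.73031·e^(−r·30)) → e^(−30r) = (16.47059 − 1)/25.73031 = 0.601259
r = −ln(0.601259)/30 = 0.50873/30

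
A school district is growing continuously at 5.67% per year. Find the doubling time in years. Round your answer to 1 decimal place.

doubling time = ln(2) / |r| = 0.69315 / 0.0567

doubling time ≈ 12.2 years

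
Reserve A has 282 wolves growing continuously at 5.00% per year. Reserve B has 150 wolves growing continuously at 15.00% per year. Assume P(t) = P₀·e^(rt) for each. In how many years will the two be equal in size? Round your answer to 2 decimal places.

t ≈ 6.31 years

282·e^(0.05t) = 150·e^(0.15t)
282/150 = e^((0.15 − 0.05)t) → ln(1.88) = 0.1·t
t = 0.63127 / 0.1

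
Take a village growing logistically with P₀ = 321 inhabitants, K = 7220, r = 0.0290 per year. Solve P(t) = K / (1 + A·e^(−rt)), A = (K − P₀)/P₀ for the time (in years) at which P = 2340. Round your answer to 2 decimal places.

A = (7220 − 321)/321 = 21.49221
2340 = 7220/(1 + 21.49221·e^(−0.029t)) → 1 + 21.49221·e^(−0.029t) = 3.08547
e^(−0.029t) = 0.097034 → t = ln(10.30569)/0.029 = 2.3327/0.029

t ≈ 80.44 years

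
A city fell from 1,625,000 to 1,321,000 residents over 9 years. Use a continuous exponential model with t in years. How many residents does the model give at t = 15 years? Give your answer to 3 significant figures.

r = ln(1321000/1625000) / 9 ≈ -0.023013 per year
P(15) = 1625000 · e^(-0.023013·15) = 1625000 · 0.70808 ≈ 1150630.25

≈ 1,150,000 residents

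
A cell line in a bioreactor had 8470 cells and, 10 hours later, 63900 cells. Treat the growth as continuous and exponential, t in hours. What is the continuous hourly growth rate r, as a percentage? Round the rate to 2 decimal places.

r ≈ 20.21% per hour

63900 = 8470 · e^(r·10)
e^(10r) = 63900/8470 = 7.54427
r = ln(7.54427) / 10 = 2.02079 / 10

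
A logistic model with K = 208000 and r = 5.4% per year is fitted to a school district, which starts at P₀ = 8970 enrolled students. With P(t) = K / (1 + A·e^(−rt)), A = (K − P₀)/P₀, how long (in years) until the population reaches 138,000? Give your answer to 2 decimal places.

t ≈ 69.97 years

A = (208000 − 8970)/8970 = 22.18841
138000 = 208000/(1 + 22.18841·e^(−0.054t)) → 1 + 22.18841·e^(−0.054t) = 1.50725
e^(−0.054t) = 0.022861 → t = ln(43.74286)/0.054 = 3.77833/0.054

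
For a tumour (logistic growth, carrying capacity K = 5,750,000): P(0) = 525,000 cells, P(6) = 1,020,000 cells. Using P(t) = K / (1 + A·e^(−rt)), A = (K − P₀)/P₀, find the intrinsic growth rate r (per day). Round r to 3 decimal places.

r ≈ 0.127 per day

A = (5750000 − 525000)/525000 = 9.95238
1020000 = 5750000/(1 + 9.95238·e^(−r·6)) → e^(−6r) = (5.63725 − 1)/9.95238 = 0.465944
r = −ln(0.465944)/6 = 0.76369/6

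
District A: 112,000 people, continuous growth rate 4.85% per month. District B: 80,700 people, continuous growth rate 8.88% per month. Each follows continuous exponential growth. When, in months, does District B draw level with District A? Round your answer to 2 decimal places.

112000·e^(0.0485t) = 80700·e^(0.0888t)
112000/80700 = e^((0.0888 − 0.0485)t) → ln(1.38786) = 0.0403·t
t = 0.32776 / 0.0403

t ≈ 8.13 months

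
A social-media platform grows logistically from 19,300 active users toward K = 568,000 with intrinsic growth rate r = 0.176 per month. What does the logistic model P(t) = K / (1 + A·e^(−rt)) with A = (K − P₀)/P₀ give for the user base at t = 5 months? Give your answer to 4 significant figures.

A = (568000 − 19300)/19300 = 28.43005
P(5) = 568000 / (1 + 28.43005·e^(−0.176·5)) = 568000 / (1 + 28.43005·0.414783)
= 568000 / 12.7923 ≈ 44401.71

≈ 44,400 active users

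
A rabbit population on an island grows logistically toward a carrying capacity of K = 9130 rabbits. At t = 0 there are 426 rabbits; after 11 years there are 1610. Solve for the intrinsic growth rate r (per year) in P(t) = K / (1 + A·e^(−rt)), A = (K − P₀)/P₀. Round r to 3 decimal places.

A = (9130 − 426)/426 = 20.43192
1610 = 9130/(1 + 20.43192·e^(−r·11)) → e^(−11r) = (5.67081 − 1)/20.43192 = 0.228603
r = −ln(0.228603)/11 = 1.47577/11

r ≈ 0.134 per year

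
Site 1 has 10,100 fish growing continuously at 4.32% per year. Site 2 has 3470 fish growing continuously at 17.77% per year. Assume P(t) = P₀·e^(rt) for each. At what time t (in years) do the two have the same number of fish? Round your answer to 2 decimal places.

10100·e^(0.0432t) = 3470·e^(0.1777t)
10100/3470 = e^((0.1777 − 0.0432)t) → ln(2.91066) = 0.1345·t
t = 1.06838 / 0.1345

t ≈ 7.94 years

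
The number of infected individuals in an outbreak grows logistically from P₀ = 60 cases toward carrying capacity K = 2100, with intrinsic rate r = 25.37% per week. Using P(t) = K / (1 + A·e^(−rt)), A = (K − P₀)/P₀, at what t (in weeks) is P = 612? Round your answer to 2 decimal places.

t ≈ 10.40 weeks

A = (2100 − 60)/60 = 34
612 = 2100/(1 + 34·e^(−0.2537t)) → 1 + 34·e^(−0.2537t) = 3.43137
e^(−0.2537t) = 0.071511 → t = ln(13.98387)/0.2537 = 2.6379/0.2537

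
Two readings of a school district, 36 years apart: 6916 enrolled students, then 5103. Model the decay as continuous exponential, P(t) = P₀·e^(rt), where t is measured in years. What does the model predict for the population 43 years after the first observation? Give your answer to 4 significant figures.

r = ln(5103/6916) / 36 ≈ -0.008445 per year
P(43) = 6916 · e^(-0.008445·43) = 6916 · 0.6955 ≈ 4810.09

≈ 4,810 enrolled students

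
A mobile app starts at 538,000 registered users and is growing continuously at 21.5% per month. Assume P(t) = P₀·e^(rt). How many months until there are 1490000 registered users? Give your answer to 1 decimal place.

t ≈ 4.7 months

1490000 = 538000 · e^(0.215·t)
t = ln(1490000/538000) / 0.215 = ln(2.76952) / 0.215 = 1.01867 / 0.215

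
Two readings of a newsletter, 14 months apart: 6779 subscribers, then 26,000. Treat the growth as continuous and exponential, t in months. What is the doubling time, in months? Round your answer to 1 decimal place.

doubling time ≈ 7.2 months

r = ln(26000/6779) / 14 = ln(3.83537) / 14 ≈ 0.096019 per month
doubling time = ln 2 / |r| = 0.69315 / 0.096019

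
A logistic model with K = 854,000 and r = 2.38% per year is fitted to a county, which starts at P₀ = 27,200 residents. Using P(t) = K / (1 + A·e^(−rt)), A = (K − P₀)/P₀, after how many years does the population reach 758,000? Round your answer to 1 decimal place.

A = (854000 − 27200)/27200 = 30.39706
758000 = 854000/(1 + 30.39706·e^(−0.0238t)) → 1 + 30.39706·e^(−0.0238t) = 1.12665
e^(−0.0238t) = 0.004166 → t = ln(240.01011)/0.0238 = 5.48068/0.0238

t ≈ 230.3 years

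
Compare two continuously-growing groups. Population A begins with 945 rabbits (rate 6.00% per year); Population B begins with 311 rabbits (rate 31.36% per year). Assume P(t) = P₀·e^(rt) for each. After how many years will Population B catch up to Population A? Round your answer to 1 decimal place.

t ≈ 4.4 years

945·e^(0.06t) = 311·e^(0.3136t)
945/311 = e^((0.3136 − 0.06)t) → ln(3.03859) = 0.2536·t
t = 1.11139 / 0.2536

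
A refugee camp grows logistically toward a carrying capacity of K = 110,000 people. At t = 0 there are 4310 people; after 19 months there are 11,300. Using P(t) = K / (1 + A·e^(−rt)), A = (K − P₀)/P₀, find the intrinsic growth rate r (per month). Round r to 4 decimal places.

A = (110000 − 4310)/4310 = 24.52204
11300 = 110000/(1 + 24.52204·e^(−r·19)) → e^(−19r) = (9.73451 − 1)/24.52204 = 0.35619
r = −ln(0.35619)/19 = 1.03229/19

r ≈ 0.0543 per month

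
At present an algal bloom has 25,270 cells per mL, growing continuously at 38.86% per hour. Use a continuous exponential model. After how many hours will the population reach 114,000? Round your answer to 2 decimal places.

t ≈ 3.88 hours

114000 = 25270 · e^(0.3886·t)
t = ln(114000/25270) / 0.3886 = ln(4.51128) / 0.3886 = 1.50658 / 0.3886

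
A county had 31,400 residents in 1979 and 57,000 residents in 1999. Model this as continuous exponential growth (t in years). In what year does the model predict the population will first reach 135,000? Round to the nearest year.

r = ln(57000/31400) / 20 = 0.59624/20 ≈ 0.029812 per year
t = ln(135000/31400) / r = 1.45847/0.029812 ≈ 48.92 years after 1979

year 2028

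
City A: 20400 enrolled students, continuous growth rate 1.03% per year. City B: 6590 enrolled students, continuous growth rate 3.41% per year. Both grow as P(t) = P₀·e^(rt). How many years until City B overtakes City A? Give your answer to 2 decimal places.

20400·e^(0.0103t) = 6590·e^(0.0341t)
20400/6590 = e^((0.0341 − 0.0103)t) → ln(3.0956) = 0.0238·t
t = 1.12998 / 0.0238

t ≈ 47.48 years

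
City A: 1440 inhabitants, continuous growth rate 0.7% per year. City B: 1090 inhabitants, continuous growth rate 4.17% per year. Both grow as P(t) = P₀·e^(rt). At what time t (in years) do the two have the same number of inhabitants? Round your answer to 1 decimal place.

t ≈ 8.0 years

1440·e^(0.007t) = 1090·e^(0.0417t)
1440/1090 = e^((0.0417 − 0.007)t) → ln(1.3211) = 0.0347·t
t = 0.27847 / 0.0347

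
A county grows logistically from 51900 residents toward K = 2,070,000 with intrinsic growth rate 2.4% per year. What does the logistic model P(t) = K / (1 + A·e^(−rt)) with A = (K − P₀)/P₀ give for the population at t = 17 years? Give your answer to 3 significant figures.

≈ 77,100 residents

A = (2070000 − 51900)/51900 = 38.88439
P(17) = 2070000 / (1 + 38.88439·e^(−0.024·17)) = 2070000 / (1 + 38.88439·0.664979)
= 2070000 / 26.8573 ≈ 77074.02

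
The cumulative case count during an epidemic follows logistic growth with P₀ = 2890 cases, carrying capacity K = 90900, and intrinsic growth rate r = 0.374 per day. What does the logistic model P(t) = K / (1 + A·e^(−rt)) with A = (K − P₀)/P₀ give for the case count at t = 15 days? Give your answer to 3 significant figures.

≈ 81,800 cases

A = (90900 − 2890)/2890 = 30.45329
P(15) = 90900 / (1 + 30.45329·e^(−0.374·15)) = 90900 / (1 + 30.45329·0.003661)
= 90900 / 1.11149 ≈ 81781.99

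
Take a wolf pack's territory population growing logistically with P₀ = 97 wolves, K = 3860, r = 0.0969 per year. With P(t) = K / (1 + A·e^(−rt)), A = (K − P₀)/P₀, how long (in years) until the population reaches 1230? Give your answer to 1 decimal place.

A = (3860 − 97)/97 = 38.79381
1230 = 3860/(1 + 38.79381·e^(−0.0969t)) → 1 + 38.79381·e^(−0.0969t) = 3.13821
e^(−0.0969t) = 0.055117 → t = ln(18.14311)/0.0969 = 2.89829/0.0969

t ≈ 29.9 years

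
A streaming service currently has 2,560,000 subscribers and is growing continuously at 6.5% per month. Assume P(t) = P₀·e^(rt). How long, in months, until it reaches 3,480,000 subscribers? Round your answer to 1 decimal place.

t ≈ 4.7 months

3480000 = 2560000 · e^(0.065·t)
t = ln(3480000/2560000) / 0.065 = ln(1.35938) / 0.065 = 0.30703 / 0.065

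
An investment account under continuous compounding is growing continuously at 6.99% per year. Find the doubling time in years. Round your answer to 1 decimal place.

doubling time ≈ 9.9 years

doubling time = ln(2) / |r| = 0.69315 / 0.0699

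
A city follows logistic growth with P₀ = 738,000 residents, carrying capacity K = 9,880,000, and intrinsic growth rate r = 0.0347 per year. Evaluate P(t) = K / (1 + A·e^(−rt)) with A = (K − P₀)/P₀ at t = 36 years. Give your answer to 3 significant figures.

A = (9880000 − 738000)/738000 = 12.38753
P(36) = 9880000 / (1 + 12.38753·e^(−0.0347·36)) = 9880000 / (1 + 12.38753·0.286734)
= 9880000 / 4.55193 ≈ 2170508.71

≈ 2,170,000 residents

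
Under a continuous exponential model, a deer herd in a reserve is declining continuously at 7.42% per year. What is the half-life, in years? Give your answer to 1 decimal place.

half-life = ln(2) / |r| = 0.69315 / 0.0742

half-life ≈ 9.3 years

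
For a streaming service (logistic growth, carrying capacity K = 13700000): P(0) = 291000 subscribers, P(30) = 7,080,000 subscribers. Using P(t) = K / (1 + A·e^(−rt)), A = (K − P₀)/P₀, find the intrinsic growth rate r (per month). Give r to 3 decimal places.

r ≈ 0.130 per month

A = (13700000 − 291000)/291000 = 46.07904
7080000 = 13700000/(1 + 46.07904·e^(−r·30)) → e^(−30r) = (1.93503 − 1)/46.07904 = 0.020292
r = −ln(0.020292)/30 = 3.89754/30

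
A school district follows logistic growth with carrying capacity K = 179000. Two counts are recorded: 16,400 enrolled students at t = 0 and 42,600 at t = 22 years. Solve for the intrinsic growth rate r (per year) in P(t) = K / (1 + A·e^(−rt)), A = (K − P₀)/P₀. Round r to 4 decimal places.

r ≈ 0.0514 per year

A = (179000 − 16400)/16400 = 9.91463
42600 = 179000/(1 + 9.91463·e^(−r·22)) → e^(−22r) = (4.20188 − 1)/9.91463 = 0.322945
r = −ln(0.322945)/22 = 1.13027/22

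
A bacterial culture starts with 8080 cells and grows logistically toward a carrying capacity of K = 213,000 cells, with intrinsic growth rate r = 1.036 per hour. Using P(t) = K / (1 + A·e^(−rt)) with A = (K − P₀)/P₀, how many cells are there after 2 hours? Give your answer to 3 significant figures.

A = (213000 − 8080)/8080 = 25.36139
P(2) = 213000 / (1 + 25.36139·e^(−1.036·2)) = 213000 / (1 + 25.36139·0.125934)
= 213000 / 4.19385 ≈ 50788.63

≈ 50,800 cells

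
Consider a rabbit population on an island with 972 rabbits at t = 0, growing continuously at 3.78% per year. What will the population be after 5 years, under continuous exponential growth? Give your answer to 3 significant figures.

≈ 1,170 rabbits

P(5) = 972 · e^(0.0378·5) = 972 · e^(0.189)
= 972 · 1.20804 ≈ 1174.22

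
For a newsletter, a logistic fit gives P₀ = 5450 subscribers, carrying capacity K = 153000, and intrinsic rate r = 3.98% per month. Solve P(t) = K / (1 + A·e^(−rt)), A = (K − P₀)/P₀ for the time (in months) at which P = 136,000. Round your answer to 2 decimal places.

A = (153000 − 5450)/5450 = 27.07339
136000 = 153000/(1 + 27.07339·e^(−0.0398t)) → 1 + 27.07339·e^(−0.0398t) = 1.125
e^(−0.0398t) = 0.004617 → t = ln(216.58716)/0.0398 = 5.37799/0.0398

t ≈ 135.13 months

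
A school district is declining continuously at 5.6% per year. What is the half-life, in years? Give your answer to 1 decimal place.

half-life ≈ 12.4 years

half-life = ln(2) / |r| = 0.69315 / 0.056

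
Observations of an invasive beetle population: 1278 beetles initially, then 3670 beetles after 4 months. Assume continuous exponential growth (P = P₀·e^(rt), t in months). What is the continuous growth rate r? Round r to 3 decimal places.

3670 = 1278 · e^(r·4)
e^(4r) = 3670/1278 = 2.87167
r = ln(2.87167) / 4 = 1.0549 / 4

r ≈ 0.264 per month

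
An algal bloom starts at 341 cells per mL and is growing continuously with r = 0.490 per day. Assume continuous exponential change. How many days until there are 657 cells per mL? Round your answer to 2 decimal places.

t ≈ 1.34 days

657 = 341 · e^(0.49·t)
t = ln(657/341) / 0.49 = ln(1.92669) / 0.49 = 0.6558 / 0.49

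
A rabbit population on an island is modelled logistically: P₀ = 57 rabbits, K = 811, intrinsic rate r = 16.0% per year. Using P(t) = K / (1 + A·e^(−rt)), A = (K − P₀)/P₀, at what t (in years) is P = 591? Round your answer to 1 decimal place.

A = (811 − 57)/57 = 13.22807
591 = 811/(1 + 13.22807·e^(−0.16t)) → 1 + 13.22807·e^(−0.16t) = 1.37225
e^(−0.16t) = 0.028141 → t = ln(35.53541)/0.16 = 3.57053/0.16

t ≈ 22.3 years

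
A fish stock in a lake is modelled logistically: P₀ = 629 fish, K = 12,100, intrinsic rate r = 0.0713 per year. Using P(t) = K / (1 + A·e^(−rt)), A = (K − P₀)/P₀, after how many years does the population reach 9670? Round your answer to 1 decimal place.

A = (12100 − 629)/629 = 18.23688
9670 = 12100/(1 + 18.23688·e^(−0.0713t)) → 1 + 18.23688·e^(−0.0713t) = 1.25129
e^(−0.0713t) = 0.013779 → t = ln(72.57229)/0.0713 = 4.28458/0.0713

t ≈ 60.1 years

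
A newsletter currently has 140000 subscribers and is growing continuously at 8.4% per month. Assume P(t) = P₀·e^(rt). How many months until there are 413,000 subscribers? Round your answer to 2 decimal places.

413000 = 140000 · e^(0.084·t)
t = ln(413000/140000) / 0.084 = ln(2.95) / 0.084 = 1.08181 / 0.084

t ≈ 12.88 months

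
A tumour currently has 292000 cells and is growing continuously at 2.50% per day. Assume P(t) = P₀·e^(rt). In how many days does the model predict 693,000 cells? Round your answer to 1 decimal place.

693000 = 292000 · e^(0.025·t)
t = ln(693000/292000) / 0.025 = ln(2.37329) / 0.025 = 0.86428 / 0.025

t ≈ 34.6 days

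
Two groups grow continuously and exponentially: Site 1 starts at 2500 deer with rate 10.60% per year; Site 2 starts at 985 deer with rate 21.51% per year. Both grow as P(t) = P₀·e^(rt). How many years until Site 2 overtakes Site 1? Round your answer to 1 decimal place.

t ≈ 8.5 years

2500·e^(0.106t) = 985·e^(0.2151t)
2500/985 = e^((0.2151 − 0.106)t) → ln(2.53807) = 0.1091·t
t = 0.9314 / 0.1091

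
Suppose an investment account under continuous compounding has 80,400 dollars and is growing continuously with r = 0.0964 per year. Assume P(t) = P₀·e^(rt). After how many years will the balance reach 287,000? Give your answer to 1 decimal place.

t ≈ 13.2 years

287000 = 80400 · e^(0.0964·t)
t = ln(287000/80400) / 0.0964 = ln(3.56965) / 0.0964 = 1.27247 / 0.0964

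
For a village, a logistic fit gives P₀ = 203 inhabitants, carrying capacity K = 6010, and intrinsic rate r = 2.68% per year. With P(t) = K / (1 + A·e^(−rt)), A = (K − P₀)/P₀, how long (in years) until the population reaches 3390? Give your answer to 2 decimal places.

A = (6010 − 203)/203 = 28.60591
3390 = 6010/(1 + 28.60591·e^(−0.0268t)) → 1 + 28.60591·e^(−0.0268t) = 1.77286
e^(−0.0268t) = 0.027018 → t = ln(37.01299)/0.0268 = 3.61127/0.0268

t ≈ 134.75 years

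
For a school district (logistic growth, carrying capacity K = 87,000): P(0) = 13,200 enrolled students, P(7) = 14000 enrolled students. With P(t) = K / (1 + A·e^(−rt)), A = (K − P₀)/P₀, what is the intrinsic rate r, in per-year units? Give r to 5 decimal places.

r ≈ 0.00996 per year

A = (87000 − 13200)/13200 = 5.59091
14000 = 87000/(1 + 5.59091·e^(−r·7)) → e^(−7r) = (6.21429 − 1)/5.59091 = 0.932636
r = −ln(0.932636)/7 = 0.06974/7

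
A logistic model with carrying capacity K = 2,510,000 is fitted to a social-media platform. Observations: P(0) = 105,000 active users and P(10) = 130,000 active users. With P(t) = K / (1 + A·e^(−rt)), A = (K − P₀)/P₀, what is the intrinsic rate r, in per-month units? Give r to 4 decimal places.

A = (2510000 − 105000)/105000 = 22.90476
130000 = 2510000/(1 + 22.90476·e^(−r·10)) → e^(−10r) = (19.30769 − 1)/22.90476 = 0.799296
r = −ln(0.799296)/10 = 0.22402/10

r ≈ 0.0224 per month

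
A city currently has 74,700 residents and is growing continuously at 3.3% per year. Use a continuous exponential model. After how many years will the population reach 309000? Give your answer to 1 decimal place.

309000 = 74700 · e^(0.033·t)
t = ln(309000/74700) / 0.033 = ln(4.13655) / 0.033 = 1.41986 / 0.033

t ≈ 43.0 years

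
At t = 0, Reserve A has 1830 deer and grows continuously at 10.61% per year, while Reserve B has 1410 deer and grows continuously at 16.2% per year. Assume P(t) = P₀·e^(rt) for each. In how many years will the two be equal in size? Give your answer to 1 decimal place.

t ≈ 4.7 years

1830·e^(0.1061t) = 1410·e^(0.162t)
1830/1410 = e^((0.162 − 0.1061)t) → ln(1.29787) = 0.0559·t
t = 0.26073 / 0.0559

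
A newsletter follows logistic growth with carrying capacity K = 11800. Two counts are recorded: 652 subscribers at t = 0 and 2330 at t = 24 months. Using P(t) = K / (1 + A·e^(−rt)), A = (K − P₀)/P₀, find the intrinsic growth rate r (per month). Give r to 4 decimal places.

A = (11800 − 652)/652 = 17.09816
2330 = 11800/(1 + 17.09816·e^(−r·24)) → e^(−24r) = (5.06438 − 1)/17.09816 = 0.237708
r = −ln(0.237708)/24 = 1.43671/24

r ≈ 0.0599 per month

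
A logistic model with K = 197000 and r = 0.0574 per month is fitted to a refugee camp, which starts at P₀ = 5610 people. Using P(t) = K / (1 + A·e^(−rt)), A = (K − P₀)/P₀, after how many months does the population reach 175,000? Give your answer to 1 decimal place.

t ≈ 97.6 months

A = (197000 − 5610)/5610 = 34.11586
175000 = 197000/(1 + 34.11586·e^(−0.0574t)) → 1 + 34.11586·e^(−0.0574t) = 1.12571
e^(−0.0574t) = 0.003685 → t = ln(271.3762)/0.0574 = 5.60351/0.0574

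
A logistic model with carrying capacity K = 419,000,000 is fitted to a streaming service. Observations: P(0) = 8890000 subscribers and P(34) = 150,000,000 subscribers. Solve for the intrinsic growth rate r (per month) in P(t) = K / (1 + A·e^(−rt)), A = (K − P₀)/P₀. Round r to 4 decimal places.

r ≈ 0.0955 per month

A = (419000000 − 8890000)/8890000 = 46.13161
150000000 = 419000000/(1 + 46.13161·e^(−r·34)) → e^(−34r) = (2.79333 − 1)/46.13161 = 0.038874
r = −ln(0.038874)/34 = 3.24742/34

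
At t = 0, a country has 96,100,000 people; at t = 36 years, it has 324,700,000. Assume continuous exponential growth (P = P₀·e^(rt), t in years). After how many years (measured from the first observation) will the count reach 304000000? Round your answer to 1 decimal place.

r = ln(324700000/96100000) / 36 ≈ 0.03382 per year
t = ln(304000000/96100000) / r = 1.15164 / 0.03382 ≈ 34.052

t ≈ 34.1 years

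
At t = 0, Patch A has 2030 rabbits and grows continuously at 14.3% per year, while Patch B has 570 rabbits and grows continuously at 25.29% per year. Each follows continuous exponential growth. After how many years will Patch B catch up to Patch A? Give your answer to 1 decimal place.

t ≈ 11.6 years

2030·e^(0.143t) = 570·e^(0.2529t)
2030/570 = e^((0.2529 − 0.143)t) → ln(3.5614) = 0.1099·t
t = 1.27015 / 0.1099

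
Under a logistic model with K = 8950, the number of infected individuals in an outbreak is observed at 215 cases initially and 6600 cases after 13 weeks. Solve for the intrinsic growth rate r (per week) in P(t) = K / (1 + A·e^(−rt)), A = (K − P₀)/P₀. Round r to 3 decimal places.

r ≈ 0.364 per week

A = (8950 − 215)/215 = 40.62791
6600 = 8950/(1 + 40.62791·e^(−r·13)) → e^(−13r) = (1.35606 − 1)/40.62791 = 0.008764
r = −ln(0.008764)/13 = 4.73711/13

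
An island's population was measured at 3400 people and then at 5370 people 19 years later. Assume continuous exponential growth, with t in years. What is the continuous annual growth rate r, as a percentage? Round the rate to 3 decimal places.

r ≈ 2.406% per year

5370 = 3400 · e^(r·19)
e^(19r) = 5370/3400 = 1.57941
r = ln(1.57941) / 19 = 0.45705 / 19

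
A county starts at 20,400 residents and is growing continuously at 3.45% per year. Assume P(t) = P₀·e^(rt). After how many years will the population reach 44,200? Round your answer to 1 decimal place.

t ≈ 22.4 years

44200 = 20400 · e^(0.0345·t)
t = ln(44200/20400) / 0.0345 = ln(2.16667) / 0.0345 = 0.77319 / 0.0345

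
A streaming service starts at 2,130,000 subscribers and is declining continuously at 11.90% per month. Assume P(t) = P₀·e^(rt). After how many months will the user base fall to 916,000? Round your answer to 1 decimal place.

t ≈ 7.1 months

916000 = 2130000 · e^(-0.119·t)
t = ln(916000/2130000) / -0.119 = ln(0.43005) / -0.119 = -0.84386 / -0.119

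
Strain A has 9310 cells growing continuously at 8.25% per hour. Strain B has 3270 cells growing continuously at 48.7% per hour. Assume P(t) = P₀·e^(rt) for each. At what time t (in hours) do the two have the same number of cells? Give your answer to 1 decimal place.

9310·e^(0.0825t) = 3270·e^(0.487t)
9310/3270 = e^((0.487 − 0.0825)t) → ln(2.84709) = 0.4045·t
t = 1.0463 / 0.4045

t ≈ 2.6 hours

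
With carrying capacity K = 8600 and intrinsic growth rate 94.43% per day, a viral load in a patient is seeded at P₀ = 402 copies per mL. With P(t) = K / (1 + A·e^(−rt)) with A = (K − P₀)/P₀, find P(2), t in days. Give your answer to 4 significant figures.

≈ 2,105 copies per mL

A = (8600 − 402)/402 = 20.39303
P(2) = 8600 / (1 + 20.39303·e^(−0.9443·2)) = 8600 / (1 + 20.39303·0.151283)
= 8600 / 4.08513 ≈ 2105.2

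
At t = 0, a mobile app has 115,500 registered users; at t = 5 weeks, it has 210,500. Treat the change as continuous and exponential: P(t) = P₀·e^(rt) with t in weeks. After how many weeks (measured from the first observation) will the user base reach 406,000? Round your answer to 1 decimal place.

r = ln(210500/115500) / 5 ≈ 0.120043 per week
t = ln(406000/115500) / r = 1.25708 / 0.120043 ≈ 10.472

t ≈ 10.5 weeks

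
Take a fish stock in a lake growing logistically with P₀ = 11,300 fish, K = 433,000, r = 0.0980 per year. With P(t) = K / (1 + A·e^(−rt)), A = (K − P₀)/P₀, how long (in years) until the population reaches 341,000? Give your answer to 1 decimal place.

t ≈ 50.3 years

A = (433000 − 11300)/11300 = 37.31858
341000 = 433000/(1 + 37.31858·e^(−0.098t)) → 1 + 37.31858·e^(−0.098t) = 1.26979
e^(−0.098t) = 0.00723 → t = ln(138.32214)/0.098 = 4.92959/0.098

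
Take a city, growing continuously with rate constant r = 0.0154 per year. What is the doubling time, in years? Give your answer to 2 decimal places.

doubling time = ln(2) / |r| = 0.69315 / 0.0154

doubling time ≈ 45.01 years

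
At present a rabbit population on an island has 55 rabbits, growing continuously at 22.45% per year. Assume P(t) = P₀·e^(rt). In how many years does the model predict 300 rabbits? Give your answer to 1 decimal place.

300 = 55 · e^(0.2245·t)
t = ln(300/55) / 0.2245 = ln(5.45455) / 0.2245 = 1.69645 / 0.2245

t ≈ 7.6 years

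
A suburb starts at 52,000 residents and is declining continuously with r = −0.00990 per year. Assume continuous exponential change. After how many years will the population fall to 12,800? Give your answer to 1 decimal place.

t ≈ 141.6 years

12800 = 52000 · e^(-0.0099·t)
t = ln(12800/52000) / -0.0099 = ln(0.24615) / -0.0099 = -1.4018 / -0.0099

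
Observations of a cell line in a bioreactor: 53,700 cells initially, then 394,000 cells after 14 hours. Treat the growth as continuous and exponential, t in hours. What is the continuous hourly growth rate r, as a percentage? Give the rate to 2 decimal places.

r ≈ 14.24% per hour

394000 = 53700 · e^(r·14)
e^(14r) = 394000/53700 = 7.33706
r = ln(7.33706) / 14 = 1.99294 / 14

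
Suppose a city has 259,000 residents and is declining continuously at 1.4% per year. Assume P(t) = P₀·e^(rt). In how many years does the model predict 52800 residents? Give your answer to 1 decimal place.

t ≈ 113.6 years

52800 = 259000 · e^(-0.014·t)
t = ln(52800/259000) / -0.014 = ln(0.20386) / -0.014 = -1.59032 / -0.014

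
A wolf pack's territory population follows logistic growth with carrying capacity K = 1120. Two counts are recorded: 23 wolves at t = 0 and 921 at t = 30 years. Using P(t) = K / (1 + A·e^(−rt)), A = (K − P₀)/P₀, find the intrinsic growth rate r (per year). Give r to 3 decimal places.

A = (1120 − 23)/23 = 47.69565
921 = 1120/(1 + 47.69565·e^(−r·30)) → e^(−30r) = (1.21607 − 1)/47.69565 = 0.00453
r = −ln(0.00453)/30 = 5.397/30

r ≈ 0.180 per year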